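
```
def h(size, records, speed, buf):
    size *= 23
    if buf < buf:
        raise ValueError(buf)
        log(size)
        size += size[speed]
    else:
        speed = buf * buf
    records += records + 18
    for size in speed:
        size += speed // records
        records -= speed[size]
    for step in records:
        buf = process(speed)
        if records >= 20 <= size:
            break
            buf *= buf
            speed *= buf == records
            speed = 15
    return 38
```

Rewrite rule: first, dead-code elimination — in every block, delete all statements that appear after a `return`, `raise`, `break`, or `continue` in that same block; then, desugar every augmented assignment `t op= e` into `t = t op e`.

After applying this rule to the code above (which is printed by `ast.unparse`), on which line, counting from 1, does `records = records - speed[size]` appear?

Transformed code:
def h(size, records, speed, buf):
    size = size * 23
    if buf < buf:
        raise ValueError(buf)
    else:
        speed = buf * buf
    records = records + (records + 18)
    for size in speed:
        size = size + speed // records
        records = records - speed[size]
    for step in records:
        buf = process(speed)
        if records >= 20 <= size:
            break
    return 38

10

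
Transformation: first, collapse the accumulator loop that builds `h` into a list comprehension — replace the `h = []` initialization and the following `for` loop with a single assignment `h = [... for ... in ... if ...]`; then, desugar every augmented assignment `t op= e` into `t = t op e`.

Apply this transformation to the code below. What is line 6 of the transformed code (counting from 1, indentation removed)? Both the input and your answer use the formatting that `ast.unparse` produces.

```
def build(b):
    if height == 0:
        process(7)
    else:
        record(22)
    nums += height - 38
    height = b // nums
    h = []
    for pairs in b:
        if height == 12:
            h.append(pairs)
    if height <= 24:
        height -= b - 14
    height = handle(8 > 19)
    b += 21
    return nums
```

nums = nums + (height - 38)

Transformed code:
def build(b):
    if height == 0:
        process(7)
    else:
        record(22)
    nums = nums + (height - 38)
    height = b // nums
    h = [pairs for pairs in b if height == 12]
    if height <= 24:
        height = height - (b - 14)
    height = handle(8 > 19)
    b = b + 21
    return nums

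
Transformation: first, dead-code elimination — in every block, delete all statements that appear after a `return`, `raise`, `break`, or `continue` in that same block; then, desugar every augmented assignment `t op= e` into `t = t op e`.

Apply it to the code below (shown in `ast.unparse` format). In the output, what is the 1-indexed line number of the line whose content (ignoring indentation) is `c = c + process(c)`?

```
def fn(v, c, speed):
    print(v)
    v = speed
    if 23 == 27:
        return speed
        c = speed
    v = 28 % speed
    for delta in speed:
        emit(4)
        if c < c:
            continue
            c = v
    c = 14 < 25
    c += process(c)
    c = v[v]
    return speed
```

12

Transformed code:
def fn(v, c, speed):
    print(v)
    v = speed
    if 23 == 27:
        return speed
    v = 28 % speed
    for delta in speed:
        emit(4)
        if c < c:
            continue
    c = 14 < 25
    c = c + process(c)
    c = v[v]
    return speed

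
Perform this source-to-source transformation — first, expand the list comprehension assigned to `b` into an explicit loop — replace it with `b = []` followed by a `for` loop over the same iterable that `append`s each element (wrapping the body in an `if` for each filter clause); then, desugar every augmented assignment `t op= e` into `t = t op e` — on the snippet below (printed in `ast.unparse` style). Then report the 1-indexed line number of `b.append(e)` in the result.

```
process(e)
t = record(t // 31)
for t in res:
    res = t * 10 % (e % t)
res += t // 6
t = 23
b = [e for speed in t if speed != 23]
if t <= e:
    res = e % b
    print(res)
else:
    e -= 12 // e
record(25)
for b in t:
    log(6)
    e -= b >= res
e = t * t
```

Transformed code:
process(e)
t = record(t // 31)
for t in res:
    res = t * 10 % (e % t)
res = res + t // 6
t = 23
b = []
for speed in t:
    if speed != 23:
        b.append(e)
if t <= e:
    res = e % b
    print(res)
else:
    e = e - 12 // e
record(25)
for b in t:
    log(6)
    e = e - (b >= res)
e = t * t

10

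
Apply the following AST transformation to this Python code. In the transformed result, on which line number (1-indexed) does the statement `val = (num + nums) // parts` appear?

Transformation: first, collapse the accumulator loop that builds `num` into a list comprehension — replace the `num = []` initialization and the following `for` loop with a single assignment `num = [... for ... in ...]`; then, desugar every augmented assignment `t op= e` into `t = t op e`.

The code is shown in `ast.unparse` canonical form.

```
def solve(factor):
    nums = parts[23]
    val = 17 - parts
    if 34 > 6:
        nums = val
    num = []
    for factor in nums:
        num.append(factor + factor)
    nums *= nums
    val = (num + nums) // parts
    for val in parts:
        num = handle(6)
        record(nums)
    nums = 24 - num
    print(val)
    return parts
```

8

Transformed code:
def solve(factor):
    nums = parts[23]
    val = 17 - parts
    if 34 > 6:
        nums = val
    num = [factor + factor for factor in nums]
    nums = nums * nums
    val = (num + nums) // parts
    for val in parts:
        num = handle(6)
        record(nums)
    nums = 24 - num
    print(val)
    return parts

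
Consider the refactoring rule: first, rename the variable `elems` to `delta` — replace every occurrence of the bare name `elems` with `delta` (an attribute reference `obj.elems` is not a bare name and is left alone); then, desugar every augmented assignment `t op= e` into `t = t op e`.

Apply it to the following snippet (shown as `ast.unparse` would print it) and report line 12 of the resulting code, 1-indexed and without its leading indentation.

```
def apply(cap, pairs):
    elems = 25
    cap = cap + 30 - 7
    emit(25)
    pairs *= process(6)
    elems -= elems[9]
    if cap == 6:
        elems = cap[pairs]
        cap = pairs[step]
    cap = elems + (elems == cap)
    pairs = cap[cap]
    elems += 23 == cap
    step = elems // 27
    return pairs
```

Transformed code:
def apply(cap, pairs):
    delta = 25
    cap = cap + 30 - 7
    emit(25)
    pairs = pairs * process(6)
    delta = delta - delta[9]
    if cap == 6:
        delta = cap[pairs]
        cap = pairs[step]
    cap = delta + (delta == cap)
    pairs = cap[cap]
    delta = delta + (23 == cap)
    step = delta // 27
    return pairs

delta = delta + (23 == cap)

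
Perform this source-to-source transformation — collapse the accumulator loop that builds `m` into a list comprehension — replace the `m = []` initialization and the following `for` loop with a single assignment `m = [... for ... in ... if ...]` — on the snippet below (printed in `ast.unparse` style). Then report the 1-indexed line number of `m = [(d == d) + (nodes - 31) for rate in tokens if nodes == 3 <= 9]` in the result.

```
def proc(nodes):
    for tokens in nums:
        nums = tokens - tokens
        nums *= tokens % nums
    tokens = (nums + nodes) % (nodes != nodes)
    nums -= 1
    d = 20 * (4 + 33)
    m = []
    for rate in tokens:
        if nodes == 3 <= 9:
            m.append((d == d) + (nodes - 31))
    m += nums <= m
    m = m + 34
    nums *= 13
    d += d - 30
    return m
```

8

Transformed code:
def proc(nodes):
    for tokens in nums:
        nums = tokens - tokens
        nums *= tokens % nums
    tokens = (nums + nodes) % (nodes != nodes)
    nums -= 1
    d = 20 * (4 + 33)
    m = [(d == d) + (nodes - 31) for rate in tokens if nodes == 3 <= 9]
    m += nums <= m
    m = m + 34
    nums *= 13
    d += d - 30
    return m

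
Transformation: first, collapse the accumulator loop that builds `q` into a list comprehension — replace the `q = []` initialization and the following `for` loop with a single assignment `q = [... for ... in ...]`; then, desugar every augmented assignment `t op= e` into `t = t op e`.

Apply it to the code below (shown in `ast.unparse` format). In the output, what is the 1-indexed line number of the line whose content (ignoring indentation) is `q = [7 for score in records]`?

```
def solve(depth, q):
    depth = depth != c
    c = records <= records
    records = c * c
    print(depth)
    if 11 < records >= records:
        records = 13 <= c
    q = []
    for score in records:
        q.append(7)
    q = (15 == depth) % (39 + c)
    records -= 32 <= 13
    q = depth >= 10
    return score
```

Transformed code:
def solve(depth, q):
    depth = depth != c
    c = records <= records
    records = c * c
    print(depth)
    if 11 < records >= records:
        records = 13 <= c
    q = [7 for score in records]
    q = (15 == depth) % (39 + c)
    records = records - (32 <= 13)
    q = depth >= 10
    return score

8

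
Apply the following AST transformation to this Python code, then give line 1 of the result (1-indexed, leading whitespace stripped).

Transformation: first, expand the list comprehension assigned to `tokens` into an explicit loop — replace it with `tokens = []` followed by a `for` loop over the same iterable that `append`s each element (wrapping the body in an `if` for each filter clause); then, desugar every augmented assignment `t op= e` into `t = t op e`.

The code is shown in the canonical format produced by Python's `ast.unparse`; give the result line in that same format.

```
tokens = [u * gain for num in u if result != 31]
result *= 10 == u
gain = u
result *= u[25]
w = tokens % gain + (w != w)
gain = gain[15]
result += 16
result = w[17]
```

tokens = []

Transformed code:
tokens = []
for num in u:
    if result != 31:
        tokens.append(u * gain)
result = result * (10 == u)
gain = u
result = result * u[25]
w = tokens % gain + (w != w)
gain = gain[15]
result = result + 16
result = w[17]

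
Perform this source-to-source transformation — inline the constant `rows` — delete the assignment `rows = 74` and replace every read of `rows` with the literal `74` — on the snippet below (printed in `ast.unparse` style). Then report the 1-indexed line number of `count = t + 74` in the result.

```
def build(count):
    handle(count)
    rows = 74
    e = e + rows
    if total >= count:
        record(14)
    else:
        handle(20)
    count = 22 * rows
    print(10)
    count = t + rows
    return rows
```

10

Transformed code:
def build(count):
    handle(count)
    e = e + 74
    if total >= count:
        record(14)
    else:
        handle(20)
    count = 22 * 74
    print(10)
    count = t + 74
    return 74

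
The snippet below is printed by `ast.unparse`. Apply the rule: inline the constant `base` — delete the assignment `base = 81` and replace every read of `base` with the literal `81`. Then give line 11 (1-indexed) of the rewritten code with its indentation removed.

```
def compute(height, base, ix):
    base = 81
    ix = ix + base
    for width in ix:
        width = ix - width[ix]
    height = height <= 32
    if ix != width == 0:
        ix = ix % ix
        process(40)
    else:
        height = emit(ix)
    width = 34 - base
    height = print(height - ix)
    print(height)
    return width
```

width = 34 - 81

Transformed code:
def compute(height, base, ix):
    ix = ix + 81
    for width in ix:
        width = ix - width[ix]
    height = height <= 32
    if ix != width == 0:
        ix = ix % ix
        process(40)
    else:
        height = emit(ix)
    width = 34 - 81
    height = print(height - ix)
    print(height)
    return width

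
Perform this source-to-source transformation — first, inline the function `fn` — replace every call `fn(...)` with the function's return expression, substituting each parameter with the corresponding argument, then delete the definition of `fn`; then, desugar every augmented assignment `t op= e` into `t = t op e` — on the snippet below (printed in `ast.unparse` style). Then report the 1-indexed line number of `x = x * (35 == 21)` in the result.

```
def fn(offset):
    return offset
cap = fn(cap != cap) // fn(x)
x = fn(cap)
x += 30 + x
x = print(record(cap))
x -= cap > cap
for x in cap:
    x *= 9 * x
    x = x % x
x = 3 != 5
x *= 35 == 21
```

Transformed code:
cap = (cap != cap) // x
x = cap
x = x + (30 + x)
x = print(record(cap))
x = x - (cap > cap)
for x in cap:
    x = x * (9 * x)
    x = x % x
x = 3 != 5
x = x * (35 == 21)

10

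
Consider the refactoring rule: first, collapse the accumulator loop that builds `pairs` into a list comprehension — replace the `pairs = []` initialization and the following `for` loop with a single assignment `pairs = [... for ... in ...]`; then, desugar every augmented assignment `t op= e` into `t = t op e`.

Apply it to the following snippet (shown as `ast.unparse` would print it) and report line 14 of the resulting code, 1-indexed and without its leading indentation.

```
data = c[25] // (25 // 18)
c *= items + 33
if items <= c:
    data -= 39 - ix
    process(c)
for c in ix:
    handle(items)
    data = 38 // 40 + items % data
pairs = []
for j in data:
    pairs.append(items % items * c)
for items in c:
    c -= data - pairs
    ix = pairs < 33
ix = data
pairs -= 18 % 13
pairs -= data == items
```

pairs = pairs - 18 % 13

Transformed code:
data = c[25] // (25 // 18)
c = c * (items + 33)
if items <= c:
    data = data - (39 - ix)
    process(c)
for c in ix:
    handle(items)
    data = 38 // 40 + items % data
pairs = [items % items * c for j in data]
for items in c:
    c = c - (data - pairs)
    ix = pairs < 33
ix = data
pairs = pairs - 18 % 13
pairs = pairs - (data == items)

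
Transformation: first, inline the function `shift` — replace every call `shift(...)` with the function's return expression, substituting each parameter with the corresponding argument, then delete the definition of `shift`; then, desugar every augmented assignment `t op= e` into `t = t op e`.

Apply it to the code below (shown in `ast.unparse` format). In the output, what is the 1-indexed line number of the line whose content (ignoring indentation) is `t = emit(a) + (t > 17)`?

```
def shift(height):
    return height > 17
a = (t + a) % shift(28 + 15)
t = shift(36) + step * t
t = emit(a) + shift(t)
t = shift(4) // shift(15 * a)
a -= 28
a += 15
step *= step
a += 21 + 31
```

Transformed code:
a = (t + a) % (28 + 15 > 17)
t = (36 > 17) + step * t
t = emit(a) + (t > 17)
t = (4 > 17) // (15 * a > 17)
a = a - 28
a = a + 15
step = step * step
a = a + (21 + 31)

3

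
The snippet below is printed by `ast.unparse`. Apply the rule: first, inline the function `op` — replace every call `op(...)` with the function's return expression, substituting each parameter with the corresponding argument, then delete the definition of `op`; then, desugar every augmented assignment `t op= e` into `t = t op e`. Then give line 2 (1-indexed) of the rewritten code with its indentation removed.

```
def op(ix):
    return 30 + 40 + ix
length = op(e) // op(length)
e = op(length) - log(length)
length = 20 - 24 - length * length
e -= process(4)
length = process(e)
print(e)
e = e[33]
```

e = 30 + 40 + length - log(length)

Transformed code:
length = (30 + 40 + e) // (30 + 40 + length)
e = 30 + 40 + length - log(length)
length = 20 - 24 - length * length
e = e - process(4)
length = process(e)
print(e)
e = e[33]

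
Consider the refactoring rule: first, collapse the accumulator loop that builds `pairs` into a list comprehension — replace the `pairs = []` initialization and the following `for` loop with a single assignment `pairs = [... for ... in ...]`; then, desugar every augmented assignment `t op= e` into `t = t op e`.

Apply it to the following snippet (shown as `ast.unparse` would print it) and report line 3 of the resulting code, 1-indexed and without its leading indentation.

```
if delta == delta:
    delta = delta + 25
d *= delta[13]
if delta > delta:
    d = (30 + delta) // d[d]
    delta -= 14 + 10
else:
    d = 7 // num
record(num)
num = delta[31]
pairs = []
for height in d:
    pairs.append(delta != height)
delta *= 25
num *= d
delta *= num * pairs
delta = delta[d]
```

Transformed code:
if delta == delta:
    delta = delta + 25
d = d * delta[13]
if delta > delta:
    d = (30 + delta) // d[d]
    delta = delta - (14 + 10)
else:
    d = 7 // num
record(num)
num = delta[31]
pairs = [delta != height for height in d]
delta = delta * 25
num = num * d
delta = delta * (num * pairs)
delta = delta[d]

d = d * delta[13]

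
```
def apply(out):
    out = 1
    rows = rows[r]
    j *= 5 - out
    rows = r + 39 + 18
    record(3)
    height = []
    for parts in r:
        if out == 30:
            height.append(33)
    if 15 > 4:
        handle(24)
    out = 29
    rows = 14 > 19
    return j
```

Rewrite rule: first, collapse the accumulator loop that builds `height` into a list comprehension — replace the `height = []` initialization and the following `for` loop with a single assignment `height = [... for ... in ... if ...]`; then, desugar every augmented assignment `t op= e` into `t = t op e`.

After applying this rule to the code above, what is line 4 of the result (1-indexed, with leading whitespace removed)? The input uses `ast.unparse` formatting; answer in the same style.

Transformed code:
def apply(out):
    out = 1
    rows = rows[r]
    j = j * (5 - out)
    rows = r + 39 + 18
    record(3)
    height = [33 for parts in r if out == 30]
    if 15 > 4:
        handle(24)
    out = 29
    rows = 14 > 19
    return j

j = j * (5 - out)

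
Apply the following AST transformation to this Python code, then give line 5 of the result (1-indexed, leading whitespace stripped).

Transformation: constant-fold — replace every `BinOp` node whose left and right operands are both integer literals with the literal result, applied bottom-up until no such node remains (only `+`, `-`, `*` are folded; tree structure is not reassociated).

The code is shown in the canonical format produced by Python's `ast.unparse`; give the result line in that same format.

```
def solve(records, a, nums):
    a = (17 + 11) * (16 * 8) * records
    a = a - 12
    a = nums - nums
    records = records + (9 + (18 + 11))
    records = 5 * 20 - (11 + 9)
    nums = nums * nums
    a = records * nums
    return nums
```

Transformed code:
def solve(records, a, nums):
    a = 3584 * records
    a = a - 12
    a = nums - nums
    records = records + 38
    records = 80
    nums = nums * nums
    a = records * nums
    return nums

records = records + 38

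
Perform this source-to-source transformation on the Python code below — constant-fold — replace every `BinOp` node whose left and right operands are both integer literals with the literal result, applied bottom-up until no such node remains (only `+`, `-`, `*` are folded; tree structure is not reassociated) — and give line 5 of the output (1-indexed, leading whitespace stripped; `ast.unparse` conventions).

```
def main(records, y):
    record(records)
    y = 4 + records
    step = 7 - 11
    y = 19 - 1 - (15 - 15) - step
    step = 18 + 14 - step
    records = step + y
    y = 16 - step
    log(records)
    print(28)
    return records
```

y = 18 - step

Transformed code:
def main(records, y):
    record(records)
    y = 4 + records
    step = -4
    y = 18 - step
    step = 32 - step
    records = step + y
    y = 16 - step
    log(records)
    print(28)
    return records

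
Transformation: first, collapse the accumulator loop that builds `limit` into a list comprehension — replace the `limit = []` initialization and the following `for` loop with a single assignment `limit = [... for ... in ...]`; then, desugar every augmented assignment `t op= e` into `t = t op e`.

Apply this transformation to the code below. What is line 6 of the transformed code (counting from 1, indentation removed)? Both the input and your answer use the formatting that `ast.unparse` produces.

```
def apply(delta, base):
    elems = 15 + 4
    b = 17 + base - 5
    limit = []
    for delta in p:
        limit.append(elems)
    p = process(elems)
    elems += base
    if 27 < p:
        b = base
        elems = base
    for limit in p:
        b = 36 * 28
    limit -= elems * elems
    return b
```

Transformed code:
def apply(delta, base):
    elems = 15 + 4
    b = 17 + base - 5
    limit = [elems for delta in p]
    p = process(elems)
    elems = elems + base
    if 27 < p:
        b = base
        elems = base
    for limit in p:
        b = 36 * 28
    limit = limit - elems * elems
    return b

elems = elems + base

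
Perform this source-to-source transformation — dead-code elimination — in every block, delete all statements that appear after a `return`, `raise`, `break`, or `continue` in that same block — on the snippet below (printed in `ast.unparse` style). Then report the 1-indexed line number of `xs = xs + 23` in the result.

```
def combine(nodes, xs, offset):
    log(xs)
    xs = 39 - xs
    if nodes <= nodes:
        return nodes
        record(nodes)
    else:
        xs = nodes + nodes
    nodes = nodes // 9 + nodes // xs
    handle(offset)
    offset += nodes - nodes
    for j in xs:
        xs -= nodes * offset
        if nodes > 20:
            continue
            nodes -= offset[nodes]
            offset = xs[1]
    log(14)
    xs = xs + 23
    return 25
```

Transformed code:
def combine(nodes, xs, offset):
    log(xs)
    xs = 39 - xs
    if nodes <= nodes:
        return nodes
    else:
        xs = nodes + nodes
    nodes = nodes // 9 + nodes // xs
    handle(offset)
    offset += nodes - nodes
    for j in xs:
        xs -= nodes * offset
        if nodes > 20:
            continue
    log(14)
    xs = xs + 23
    return 25

16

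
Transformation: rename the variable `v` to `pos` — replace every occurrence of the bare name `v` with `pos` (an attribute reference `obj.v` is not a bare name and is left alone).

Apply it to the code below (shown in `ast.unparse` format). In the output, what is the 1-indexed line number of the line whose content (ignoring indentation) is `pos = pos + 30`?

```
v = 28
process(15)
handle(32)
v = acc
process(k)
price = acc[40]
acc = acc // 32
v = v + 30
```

Transformed code:
pos = 28
process(15)
handle(32)
pos = acc
process(k)
price = acc[40]
acc = acc // 32
pos = pos + 30

8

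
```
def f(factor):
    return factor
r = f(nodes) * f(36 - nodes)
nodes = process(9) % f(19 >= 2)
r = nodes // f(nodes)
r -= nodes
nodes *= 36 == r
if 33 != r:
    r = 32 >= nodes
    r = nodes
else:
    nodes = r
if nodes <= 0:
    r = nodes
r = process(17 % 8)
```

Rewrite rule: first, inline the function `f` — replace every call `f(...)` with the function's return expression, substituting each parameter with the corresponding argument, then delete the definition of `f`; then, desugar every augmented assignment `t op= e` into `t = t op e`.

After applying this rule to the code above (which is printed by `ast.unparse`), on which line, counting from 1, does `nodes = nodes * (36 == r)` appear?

5

Transformed code:
r = nodes * (36 - nodes)
nodes = process(9) % (19 >= 2)
r = nodes // nodes
r = r - nodes
nodes = nodes * (36 == r)
if 33 != r:
    r = 32 >= nodes
    r = nodes
else:
    nodes = r
if nodes <= 0:
    r = nodes
r = process(17 % 8)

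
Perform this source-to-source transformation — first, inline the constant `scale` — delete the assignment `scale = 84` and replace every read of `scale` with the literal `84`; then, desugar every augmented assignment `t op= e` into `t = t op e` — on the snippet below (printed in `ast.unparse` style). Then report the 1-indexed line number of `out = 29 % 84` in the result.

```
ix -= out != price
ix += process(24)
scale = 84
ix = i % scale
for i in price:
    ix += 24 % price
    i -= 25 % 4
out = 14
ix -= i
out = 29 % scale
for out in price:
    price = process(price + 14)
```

9

Transformed code:
ix = ix - (out != price)
ix = ix + process(24)
ix = i % 84
for i in price:
    ix = ix + 24 % price
    i = i - 25 % 4
out = 14
ix = ix - i
out = 29 % 84
for out in price:
    price = process(price + 14)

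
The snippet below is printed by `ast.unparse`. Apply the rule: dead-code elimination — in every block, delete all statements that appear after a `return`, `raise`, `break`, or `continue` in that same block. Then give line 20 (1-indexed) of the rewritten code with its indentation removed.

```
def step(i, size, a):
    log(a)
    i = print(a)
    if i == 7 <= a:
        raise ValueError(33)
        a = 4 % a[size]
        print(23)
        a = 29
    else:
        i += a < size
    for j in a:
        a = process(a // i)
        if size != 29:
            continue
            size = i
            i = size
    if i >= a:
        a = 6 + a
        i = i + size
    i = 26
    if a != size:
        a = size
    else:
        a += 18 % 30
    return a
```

return a

Transformed code:
def step(i, size, a):
    log(a)
    i = print(a)
    if i == 7 <= a:
        raise ValueError(33)
    else:
        i += a < size
    for j in a:
        a = process(a // i)
        if size != 29:
            continue
    if i >= a:
        a = 6 + a
        i = i + size
    i = 26
    if a != size:
        a = size
    else:
        a += 18 % 30
    return a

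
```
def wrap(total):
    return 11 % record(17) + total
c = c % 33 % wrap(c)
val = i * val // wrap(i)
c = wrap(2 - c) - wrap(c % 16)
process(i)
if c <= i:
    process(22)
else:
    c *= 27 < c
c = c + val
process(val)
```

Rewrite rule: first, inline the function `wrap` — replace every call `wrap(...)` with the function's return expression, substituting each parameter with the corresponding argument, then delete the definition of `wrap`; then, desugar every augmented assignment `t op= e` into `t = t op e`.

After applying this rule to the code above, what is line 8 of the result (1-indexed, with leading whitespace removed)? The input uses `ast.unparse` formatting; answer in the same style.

c = c * (27 < c)

Transformed code:
c = c % 33 % (11 % record(17) + c)
val = i * val // (11 % record(17) + i)
c = 11 % record(17) + (2 - c) - (11 % record(17) + c % 16)
process(i)
if c <= i:
    process(22)
else:
    c = c * (27 < c)
c = c + val
process(val)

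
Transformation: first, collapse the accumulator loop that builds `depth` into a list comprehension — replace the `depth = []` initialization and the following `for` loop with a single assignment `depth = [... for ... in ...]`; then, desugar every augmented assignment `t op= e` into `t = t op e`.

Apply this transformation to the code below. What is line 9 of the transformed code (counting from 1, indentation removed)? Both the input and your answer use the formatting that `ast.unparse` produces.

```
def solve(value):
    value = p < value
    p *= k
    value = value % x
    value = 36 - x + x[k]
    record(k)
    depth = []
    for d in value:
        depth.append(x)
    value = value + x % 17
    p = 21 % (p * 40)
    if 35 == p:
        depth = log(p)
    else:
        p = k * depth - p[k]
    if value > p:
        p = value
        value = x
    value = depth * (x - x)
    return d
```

Transformed code:
def solve(value):
    value = p < value
    p = p * k
    value = value % x
    value = 36 - x + x[k]
    record(k)
    depth = [x for d in value]
    value = value + x % 17
    p = 21 % (p * 40)
    if 35 == p:
        depth = log(p)
    else:
        p = k * depth - p[k]
    if value > p:
        p = value
        value = x
    value = depth * (x - x)
    return d

p = 21 % (p * 40)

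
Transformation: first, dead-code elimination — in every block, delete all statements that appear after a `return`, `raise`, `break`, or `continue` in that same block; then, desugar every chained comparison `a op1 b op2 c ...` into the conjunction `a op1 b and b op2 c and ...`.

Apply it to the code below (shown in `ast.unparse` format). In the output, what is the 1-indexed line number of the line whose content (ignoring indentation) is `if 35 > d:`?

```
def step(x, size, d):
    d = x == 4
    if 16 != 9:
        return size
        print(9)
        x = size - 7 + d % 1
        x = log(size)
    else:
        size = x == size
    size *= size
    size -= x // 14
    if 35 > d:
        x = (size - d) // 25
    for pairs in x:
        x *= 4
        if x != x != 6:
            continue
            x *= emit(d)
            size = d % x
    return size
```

Transformed code:
def step(x, size, d):
    d = x == 4
    if 16 != 9:
        return size
    else:
        size = x == size
    size *= size
    size -= x // 14
    if 35 > d:
        x = (size - d) // 25
    for pairs in x:
        x *= 4
        if x != x and x != 6:
            continue
    return size

9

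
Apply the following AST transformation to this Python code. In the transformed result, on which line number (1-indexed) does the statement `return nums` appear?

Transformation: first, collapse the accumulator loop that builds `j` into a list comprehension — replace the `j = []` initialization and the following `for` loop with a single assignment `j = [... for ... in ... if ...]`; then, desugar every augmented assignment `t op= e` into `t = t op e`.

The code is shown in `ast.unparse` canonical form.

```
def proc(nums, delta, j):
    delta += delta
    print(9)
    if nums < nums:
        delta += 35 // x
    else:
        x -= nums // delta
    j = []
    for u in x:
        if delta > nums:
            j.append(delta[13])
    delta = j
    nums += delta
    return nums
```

Transformed code:
def proc(nums, delta, j):
    delta = delta + delta
    print(9)
    if nums < nums:
        delta = delta + 35 // x
    else:
        x = x - nums // delta
    j = [delta[13] for u in x if delta > nums]
    delta = j
    nums = nums + delta
    return nums

11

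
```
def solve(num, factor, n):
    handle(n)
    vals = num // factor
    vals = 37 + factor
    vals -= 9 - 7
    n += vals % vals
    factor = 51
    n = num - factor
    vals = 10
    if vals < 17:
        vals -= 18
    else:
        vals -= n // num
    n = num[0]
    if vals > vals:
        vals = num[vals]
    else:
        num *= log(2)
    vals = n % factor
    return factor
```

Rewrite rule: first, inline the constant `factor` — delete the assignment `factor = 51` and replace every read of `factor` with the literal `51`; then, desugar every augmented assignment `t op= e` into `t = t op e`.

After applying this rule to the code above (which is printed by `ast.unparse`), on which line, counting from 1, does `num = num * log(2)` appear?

Transformed code:
def solve(num, factor, n):
    handle(n)
    vals = num // 51
    vals = 37 + 51
    vals = vals - (9 - 7)
    n = n + vals % vals
    n = num - 51
    vals = 10
    if vals < 17:
        vals = vals - 18
    else:
        vals = vals - n // num
    n = num[0]
    if vals > vals:
        vals = num[vals]
    else:
        num = num * log(2)
    vals = n % 51
    return 51

17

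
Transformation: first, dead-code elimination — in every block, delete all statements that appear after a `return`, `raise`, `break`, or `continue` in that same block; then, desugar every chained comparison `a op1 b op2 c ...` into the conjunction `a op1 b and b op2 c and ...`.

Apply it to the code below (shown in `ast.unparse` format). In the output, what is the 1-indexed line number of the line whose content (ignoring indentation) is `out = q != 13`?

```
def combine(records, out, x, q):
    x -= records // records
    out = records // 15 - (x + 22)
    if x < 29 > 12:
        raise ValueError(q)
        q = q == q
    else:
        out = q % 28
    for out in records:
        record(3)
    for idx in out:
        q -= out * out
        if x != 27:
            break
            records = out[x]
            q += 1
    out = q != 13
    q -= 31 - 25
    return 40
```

14

Transformed code:
def combine(records, out, x, q):
    x -= records // records
    out = records // 15 - (x + 22)
    if x < 29 and 29 > 12:
        raise ValueError(q)
    else:
        out = q % 28
    for out in records:
        record(3)
    for idx in out:
        q -= out * out
        if x != 27:
            break
    out = q != 13
    q -= 31 - 25
    return 40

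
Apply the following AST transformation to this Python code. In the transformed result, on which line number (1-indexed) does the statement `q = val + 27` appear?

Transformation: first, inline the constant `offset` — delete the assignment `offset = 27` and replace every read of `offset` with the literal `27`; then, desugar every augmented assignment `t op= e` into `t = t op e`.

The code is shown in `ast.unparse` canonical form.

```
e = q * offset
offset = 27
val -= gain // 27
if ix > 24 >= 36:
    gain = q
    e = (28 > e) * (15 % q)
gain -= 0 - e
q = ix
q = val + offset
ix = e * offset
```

8

Transformed code:
e = q * 27
val = val - gain // 27
if ix > 24 >= 36:
    gain = q
    e = (28 > e) * (15 % q)
gain = gain - (0 - e)
q = ix
q = val + 27
ix = e * 27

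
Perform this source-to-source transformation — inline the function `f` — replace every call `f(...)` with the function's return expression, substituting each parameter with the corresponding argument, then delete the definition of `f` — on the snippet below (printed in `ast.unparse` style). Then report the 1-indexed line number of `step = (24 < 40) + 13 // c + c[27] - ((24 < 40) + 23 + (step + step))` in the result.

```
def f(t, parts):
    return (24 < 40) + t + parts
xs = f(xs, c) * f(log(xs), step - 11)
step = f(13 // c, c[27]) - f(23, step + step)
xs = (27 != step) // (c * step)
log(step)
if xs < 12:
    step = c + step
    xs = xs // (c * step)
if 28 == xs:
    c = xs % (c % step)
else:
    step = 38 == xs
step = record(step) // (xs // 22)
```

2

Transformed code:
xs = ((24 < 40) + xs + c) * ((24 < 40) + log(xs) + (step - 11))
step = (24 < 40) + 13 // c + c[27] - ((24 < 40) + 23 + (step + step))
xs = (27 != step) // (c * step)
log(step)
if xs < 12:
    step = c + step
    xs = xs // (c * step)
if 28 == xs:
    c = xs % (c % step)
else:
    step = 38 == xs
step = record(step) // (xs // 22)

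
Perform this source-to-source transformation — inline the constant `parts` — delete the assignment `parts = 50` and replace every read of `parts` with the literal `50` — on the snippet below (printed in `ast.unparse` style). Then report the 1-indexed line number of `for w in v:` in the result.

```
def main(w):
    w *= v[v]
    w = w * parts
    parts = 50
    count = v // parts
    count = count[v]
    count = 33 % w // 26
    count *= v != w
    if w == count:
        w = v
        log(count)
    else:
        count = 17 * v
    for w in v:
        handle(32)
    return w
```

13

Transformed code:
def main(w):
    w *= v[v]
    w = w * 50
    count = v // 50
    count = count[v]
    count = 33 % w // 26
    count *= v != w
    if w == count:
        w = v
        log(count)
    else:
        count = 17 * v
    for w in v:
        handle(32)
    return w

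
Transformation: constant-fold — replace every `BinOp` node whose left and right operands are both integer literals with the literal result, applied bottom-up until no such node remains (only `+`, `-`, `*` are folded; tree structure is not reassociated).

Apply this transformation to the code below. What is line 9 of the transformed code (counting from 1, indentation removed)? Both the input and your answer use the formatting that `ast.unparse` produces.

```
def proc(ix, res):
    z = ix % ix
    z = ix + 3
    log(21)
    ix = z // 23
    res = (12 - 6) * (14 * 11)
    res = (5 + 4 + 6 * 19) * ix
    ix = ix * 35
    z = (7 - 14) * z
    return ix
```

Transformed code:
def proc(ix, res):
    z = ix % ix
    z = ix + 3
    log(21)
    ix = z // 23
    res = 924
    res = 123 * ix
    ix = ix * 35
    z = -7 * z
    return ix

z = -7 * z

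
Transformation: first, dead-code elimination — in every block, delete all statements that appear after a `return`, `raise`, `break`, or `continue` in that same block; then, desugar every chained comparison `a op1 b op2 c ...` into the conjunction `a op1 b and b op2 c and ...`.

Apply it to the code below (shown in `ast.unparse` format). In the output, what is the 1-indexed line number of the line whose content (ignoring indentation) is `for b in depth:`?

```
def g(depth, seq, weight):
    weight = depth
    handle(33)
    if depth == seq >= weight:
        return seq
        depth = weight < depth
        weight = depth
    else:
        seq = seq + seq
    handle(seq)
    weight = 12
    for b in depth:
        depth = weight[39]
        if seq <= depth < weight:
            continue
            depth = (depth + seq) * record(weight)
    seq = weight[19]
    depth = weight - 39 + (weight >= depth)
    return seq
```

10

Transformed code:
def g(depth, seq, weight):
    weight = depth
    handle(33)
    if depth == seq and seq >= weight:
        return seq
    else:
        seq = seq + seq
    handle(seq)
    weight = 12
    for b in depth:
        depth = weight[39]
        if seq <= depth and depth < weight:
            continue
    seq = weight[19]
    depth = weight - 39 + (weight >= depth)
    return seq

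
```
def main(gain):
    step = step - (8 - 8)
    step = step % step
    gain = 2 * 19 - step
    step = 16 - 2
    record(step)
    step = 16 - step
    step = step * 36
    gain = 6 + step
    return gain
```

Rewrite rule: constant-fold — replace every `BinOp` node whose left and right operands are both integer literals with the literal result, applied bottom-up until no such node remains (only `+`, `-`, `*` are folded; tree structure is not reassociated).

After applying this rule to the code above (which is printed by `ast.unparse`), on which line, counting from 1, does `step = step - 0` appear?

Transformed code:
def main(gain):
    step = step - 0
    step = step % step
    gain = 38 - step
    step = 14
    record(step)
    step = 16 - step
    step = step * 36
    gain = 6 + step
    return gain

2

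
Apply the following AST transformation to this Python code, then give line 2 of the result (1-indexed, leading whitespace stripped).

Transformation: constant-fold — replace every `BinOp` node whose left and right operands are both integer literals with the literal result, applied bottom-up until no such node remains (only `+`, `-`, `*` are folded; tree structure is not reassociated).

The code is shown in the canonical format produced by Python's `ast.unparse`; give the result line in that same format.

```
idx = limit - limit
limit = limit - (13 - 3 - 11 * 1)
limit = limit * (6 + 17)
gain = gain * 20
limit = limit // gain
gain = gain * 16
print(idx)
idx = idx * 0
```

limit = limit - -1

Transformed code:
idx = limit - limit
limit = limit - -1
limit = limit * 23
gain = gain * 20
limit = limit // gain
gain = gain * 16
print(idx)
idx = idx * 0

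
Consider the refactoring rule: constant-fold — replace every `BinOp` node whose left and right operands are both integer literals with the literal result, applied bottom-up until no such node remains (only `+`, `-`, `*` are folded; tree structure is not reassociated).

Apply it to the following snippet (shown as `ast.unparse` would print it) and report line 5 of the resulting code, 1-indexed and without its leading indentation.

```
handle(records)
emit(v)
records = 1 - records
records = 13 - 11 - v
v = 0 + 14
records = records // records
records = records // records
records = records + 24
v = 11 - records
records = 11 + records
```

Transformed code:
handle(records)
emit(v)
records = 1 - records
records = 2 - v
v = 14
records = records // records
records = records // records
records = records + 24
v = 11 - records
records = 11 + records

v = 14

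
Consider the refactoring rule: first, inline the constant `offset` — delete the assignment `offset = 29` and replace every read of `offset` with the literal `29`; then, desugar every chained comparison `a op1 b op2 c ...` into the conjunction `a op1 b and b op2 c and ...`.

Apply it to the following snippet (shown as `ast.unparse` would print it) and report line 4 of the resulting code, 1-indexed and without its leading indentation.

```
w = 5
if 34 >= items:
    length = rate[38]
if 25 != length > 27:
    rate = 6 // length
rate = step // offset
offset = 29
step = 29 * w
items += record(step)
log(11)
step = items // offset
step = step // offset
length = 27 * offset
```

Transformed code:
w = 5
if 34 >= items:
    length = rate[38]
if 25 != length and length > 27:
    rate = 6 // length
rate = step // 29
step = 29 * w
items += record(step)
log(11)
step = items // 29
step = step // 29
length = 27 * 29

if 25 != length and length > 27: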